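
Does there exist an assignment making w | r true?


Search for a satisfying assignment over {r, w}.
Try r=True, w=False: the formula evaluates to True.
A satisfying assignment exists.

Satisfiable.


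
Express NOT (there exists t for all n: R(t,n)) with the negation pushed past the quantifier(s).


Negation flips each quantifier (∀↔∃) and negates the inner predicate.
¬(there exists t for all n: φ) = for all t there exists n: ¬φ.

for all t there exists n: NOT(R(t,n))


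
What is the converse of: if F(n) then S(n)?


The converse of (P → Q) is (Q → P). It is not in general equivalent to the original.
Here P = 'F(n)' and Q = 'S(n)'.

If S(n), then F(n).


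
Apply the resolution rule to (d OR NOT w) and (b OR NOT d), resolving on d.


The clauses contain complementary literals d and NOTd.
Resolution eliminates this pair and disjoins the remaining literals (merging duplicates).

(NOT w OR b)


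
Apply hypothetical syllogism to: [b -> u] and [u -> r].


Hypothetical syllogism: from (P → Q) and (Q → R), infer (P → R).
Chain the two implications through the shared middle term 'u'.

b -> r


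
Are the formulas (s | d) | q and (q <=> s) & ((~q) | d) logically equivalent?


Compare truth tables:
d | q | s | φ | ψ
-----------------
False | False | False | False | True
True | False | False | True | True
False | True | False | True | False
True | True | False | True | False
False | False | True | True | False
True | False | True | True | False
False | True | True | True | False
True | True | True | True | True
They differ at row 1 (d=False, q=False, s=False): φ=False but ψ=True.

No, they are not logically equivalent.


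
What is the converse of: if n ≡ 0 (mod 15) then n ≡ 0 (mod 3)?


The converse of (P → Q) is (Q → P). It is not in general equivalent to the original.
Here P = 'n ≡ 0 (mod 15)' and Q = 'n ≡ 0 (mod 3)'.

If n ≡ 0 (mod 3), then n ≡ 0 (mod 15).


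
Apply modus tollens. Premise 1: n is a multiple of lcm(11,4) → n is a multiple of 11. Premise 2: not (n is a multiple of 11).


Modus tollens: from (P → Q) and ¬Q, infer ¬P.
Q = 'n is a multiple of 11' is denied; since P → Q, P must also fail.

Not (n is a multiple of lcm(11,4)).


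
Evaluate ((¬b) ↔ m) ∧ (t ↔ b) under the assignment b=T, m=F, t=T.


Substitute b=T, m=F, t=T:
¬b = F
(¬b) ↔ m = F ↔ F = T
t ↔ b = T ↔ T = T
((¬b) ↔ m) ∧ (t ↔ b) = T ∧ T = T

T


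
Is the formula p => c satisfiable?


Search for a satisfying assignment over {c, p}.
Try c=False, p=False: the formula evaluates to True.
A satisfying assignment exists.

Satisfiable.


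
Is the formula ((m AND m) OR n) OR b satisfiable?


Search for a satisfying assignment over {b, m, n}.
Try b=T, m=F, n=F: the formula evaluates to T.
A satisfying assignment exists.

Satisfiable.


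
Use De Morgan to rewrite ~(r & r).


De Morgan: the negation of a conjunction is the disjunction of the negations.
Distribute ~ across &, flipping it to |, and negate each literal.

(~r) | (~r)


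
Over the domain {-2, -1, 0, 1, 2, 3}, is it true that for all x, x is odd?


Evaluate the predicate on each element: -2:F, -1:T, 0:F, 1:T, 2:F, 3:T.
Counterexample x = -2 fails the predicate.

F


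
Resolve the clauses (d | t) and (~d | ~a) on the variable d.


The clauses contain complementary literals d and ~d.
Resolution eliminates this pair and disjoins the remaining literals (merging duplicates).

(t | ~a)


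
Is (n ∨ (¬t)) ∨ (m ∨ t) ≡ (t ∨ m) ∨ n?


Compare truth tables:
m | n | t | φ | ψ
-----------------
F | F | F | T | F
T | F | F | T | T
F | T | F | T | T
T | T | F | T | T
F | F | T | T | T
T | F | T | T | T
F | T | T | T | T
T | T | T | T | T
They differ at row 1 (m=F, n=F, t=F): φ=T but ψ=F.

No, they are not logically equivalent.


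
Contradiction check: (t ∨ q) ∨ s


Truth table over {q, s, t}:
q | s | t | φ
-------------
F | F | F | F
T | F | F | T
F | T | F | T
T | T | F | T
F | F | T | T
T | F | T | T
F | T | T | T
T | T | T | T
Satisfying assignment at row 2: q=T, s=F, t=F gives T.

No, it is not a contradiction.


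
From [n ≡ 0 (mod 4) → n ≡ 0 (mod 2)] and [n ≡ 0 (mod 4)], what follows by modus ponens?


Modus ponens: from (P → Q) and P, infer Q.
P = 'n ≡ 0 (mod 4)' is asserted, and P → Q holds, so Q follows.

n ≡ 0 (mod 2).


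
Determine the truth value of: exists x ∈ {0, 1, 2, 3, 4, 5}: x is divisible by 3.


Evaluate the predicate on each element: 0:True, 1:False, 2:False, 3:True, 4:False, 5:False.
Witness x = 0 satisfies the predicate.

True


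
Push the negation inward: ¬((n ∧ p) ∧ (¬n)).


De Morgan: the negation of a conjunction is the disjunction of the negations.
Distribute ¬ across ∧, flipping it to ∨, and negate each literal.

((¬n) ∨ (¬p)) ∨ n


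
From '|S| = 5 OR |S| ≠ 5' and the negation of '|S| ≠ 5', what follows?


Disjunctive syllogism: from (P ∨ Q) and ¬P, infer Q.
One disjunct, '|S| ≠ 5', is ruled out; the other must hold.

|S| = 5


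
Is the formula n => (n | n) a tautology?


Build the truth table over {n}:
n | φ
-----
False | True
True | True
Every row evaluates to true.

Yes, it is a tautology.


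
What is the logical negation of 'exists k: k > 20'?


¬(forall x: φ) = exists x: ¬φ, and ¬(exists x: φ) = forall x: ¬φ.
Apply to the existential statement.

forall k: ~(k > 20)


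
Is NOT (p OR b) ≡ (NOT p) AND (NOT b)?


Compare truth tables:
b | p | φ | ψ
-------------
F | F | T | T
T | F | F | F
F | T | F | F
T | T | F | F
The columns φ and ψ agree on every row.

Yes, they are logically equivalent.


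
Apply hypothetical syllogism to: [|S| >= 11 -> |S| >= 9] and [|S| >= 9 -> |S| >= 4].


Hypothetical syllogism: from (P → Q) and (Q → R), infer (P → R).
Chain the two implications through the shared middle term '|S| >= 9'.

|S| >= 11 -> |S| >= 4


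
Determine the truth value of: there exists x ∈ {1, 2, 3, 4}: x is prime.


Evaluate the predicate on each element: 1:F, 2:T, 3:T, 4:F.
Witness x = 2 satisfies the predicate.

T


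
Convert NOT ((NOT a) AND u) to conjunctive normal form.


Step 1: Apply De Morgan: ¬((¬a) ∧ u) = ¬(¬a) ∨ ¬u.
Step 2: Eliminate any double negations (¬¬X = X).

a OR (NOT u)


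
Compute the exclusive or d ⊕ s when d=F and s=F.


Exclusive or is true when exactly one operand is true.
Substitute: d=F, s=F.
F ⊕ F evaluates to F.

F


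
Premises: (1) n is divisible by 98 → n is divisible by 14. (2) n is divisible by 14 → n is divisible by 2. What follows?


Hypothetical syllogism: from (P → Q) and (Q → R), infer (P → R).
Chain the two implications through the shared middle term 'n is divisible by 14'.

n is divisible by 98 → n is divisible by 2


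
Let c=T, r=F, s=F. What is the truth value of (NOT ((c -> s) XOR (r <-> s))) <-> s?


Substitute c=T, r=F, s=F:
c -> s = T -> F = F
r <-> s = F <-> F = T
(c -> s) XOR (r <-> s) = F XOR T = T
NOT ((c -> s) XOR (r <-> s)) = F
(NOT ((c -> s) XOR (r <-> s))) <-> s = F <-> F = T

T


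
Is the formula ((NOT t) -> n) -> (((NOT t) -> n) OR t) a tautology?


Build the truth table over {n, t}:
n | t | φ
---------
F | F | T
T | F | T
F | T | T
T | T | T
Every row evaluates to true.

Yes, it is a tautology.


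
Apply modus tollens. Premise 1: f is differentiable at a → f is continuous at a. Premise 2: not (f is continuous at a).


Modus tollens: from (P → Q) and ¬Q, infer ¬P.
Q = 'f is continuous at a' is denied; since P → Q, P must also fail.

Not (f is differentiable at a).


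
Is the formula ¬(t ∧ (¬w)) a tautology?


Build the truth table over {t, w}:
t | w | φ
---------
F | F | T
T | F | F
F | T | T
T | T | T
Counterexample at row 2: with t=T, w=F, the formula is F.

No, it is not a tautology.


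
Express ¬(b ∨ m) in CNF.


Step 1: Apply De Morgan: ¬(b ∨ m) = ¬b ∧ ¬m.

(¬b) ∧ (¬m)


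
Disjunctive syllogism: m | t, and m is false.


Disjunctive syllogism: from (P ∨ Q) and ¬P, infer Q.
One disjunct, 'm', is ruled out; the other must hold.

t


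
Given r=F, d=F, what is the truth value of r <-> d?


Biconditional is true when both operands have the same truth value.
Substitute: r=F, d=F.
F <-> F evaluates to T.

T


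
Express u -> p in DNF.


Step 1: Rewrite u → p as ¬u ∨ p.

(NOT u) OR p


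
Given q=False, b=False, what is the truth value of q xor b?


Exclusive or is true when exactly one operand is true.
Substitute: q=False, b=False.
False xor False evaluates to False.

False


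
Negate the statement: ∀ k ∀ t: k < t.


Negation flips each quantifier (∀↔∃) and negates the inner predicate.
¬(∀ k ∀ t: φ) = ∃ k ∃ t: ¬φ.

∃ k ∃ t: ¬(k < t)


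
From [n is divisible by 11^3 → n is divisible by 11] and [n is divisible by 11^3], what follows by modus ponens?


Modus ponens: from (P → Q) and P, infer Q.
P = 'n is divisible by 11^3' is asserted, and P → Q holds, so Q follows.

n is divisible by 11.


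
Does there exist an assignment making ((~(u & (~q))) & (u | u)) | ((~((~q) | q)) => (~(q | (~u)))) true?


Search for a satisfying assignment over {q, u}.
Try q=False, u=False: the formula evaluates to True.
A satisfying assignment exists.

Satisfiable.


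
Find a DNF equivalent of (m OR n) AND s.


Step 1: Distribute ∧ over ∨: (m ∨ n) ∧ s = (m ∧ s) ∨ (n ∧ s).

(m AND s) OR (n AND s)


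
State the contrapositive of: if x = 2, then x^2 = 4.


The contrapositive of (P → Q) is (¬Q → ¬P); it is logically equivalent to the original.
Here P = 'x = 2' and Q = 'x^2 = 4'.

If not (x^2 = 4), then not (x = 2).


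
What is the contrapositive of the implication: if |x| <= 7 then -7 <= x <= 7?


The contrapositive of (P → Q) is (¬Q → ¬P); it is logically equivalent to the original.
Here P = '|x| <= 7' and Q = '-7 <= x <= 7'.

If not (-7 <= x <= 7), then not (|x| <= 7).


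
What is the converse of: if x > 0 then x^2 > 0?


The converse of (P → Q) is (Q → P). It is not in general equivalent to the original.
Here P = 'x > 0' and Q = 'x^2 > 0'.

If x^2 > 0, then x > 0.


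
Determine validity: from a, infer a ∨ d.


This matches the form of disjunction introduction: the conclusion follows in every model of the premises.

Valid.


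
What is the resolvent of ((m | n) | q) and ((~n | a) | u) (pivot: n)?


The clauses contain complementary literals n and ~n.
Resolution eliminates this pair and disjoins the remaining literals (merging duplicates).

(((m | q) | u) | a)


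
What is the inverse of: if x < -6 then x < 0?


The inverse of (P → Q) is (¬P → ¬Q). It is equivalent to the converse, not to the original.
Here P = 'x < -6' and Q = 'x < 0'.

If not (x < -6), then not (x < 0).


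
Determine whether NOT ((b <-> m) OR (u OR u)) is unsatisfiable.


Truth table over {b, m, u}:
b | m | u | φ
-------------
F | F | F | F
T | F | F | T
F | T | F | T
T | T | F | F
F | F | T | F
T | F | T | F
F | T | T | F
T | T | T | F
Satisfying assignment at row 2: b=T, m=F, u=F gives T.

No, it is not a contradiction.


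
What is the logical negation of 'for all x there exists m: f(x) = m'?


Negation flips each quantifier (∀↔∃) and negates the inner predicate.
¬(for all x there exists m: φ) = there exists x for all m: ¬φ.

there exists x for all m: NOT(f(x) = m)


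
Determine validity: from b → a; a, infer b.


This is affirming the consequent (fallacy). There exist truth assignments where the premises are all true but the conclusion is false.

Invalid.


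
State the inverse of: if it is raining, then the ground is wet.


The inverse of (P → Q) is (¬P → ¬Q). It is equivalent to the converse, not to the original.
Here P = 'it is raining' and Q = 'the ground is wet'.

If not (it is raining), then not (the ground is wet).


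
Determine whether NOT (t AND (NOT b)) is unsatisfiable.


Truth table over {b, t}:
b | t | φ
---------
F | F | T
T | F | T
F | T | F
T | T | T
Satisfying assignment at row 1: b=F, t=F gives T.

No, it is not a contradiction.


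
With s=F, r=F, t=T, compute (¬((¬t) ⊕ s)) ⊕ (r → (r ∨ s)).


Substitute s=F, r=F, t=T:
¬t = F
(¬t) ⊕ s = F ⊕ F = F
¬((¬t) ⊕ s) = T
r ∨ s = F ∨ F = F
r → (r ∨ s) = F → F = T
(¬((¬t) ⊕ s)) ⊕ (r → (r ∨ s)) = T ⊕ T = F

F


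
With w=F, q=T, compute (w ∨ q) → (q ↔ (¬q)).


Substitute w=F, q=T:
w ∨ q = F ∨ T = T
¬q = F
q ↔ (¬q) = T ↔ F = F
(w ∨ q) → (q ↔ (¬q)) = T → F = F

F


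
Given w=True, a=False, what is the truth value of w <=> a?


Biconditional is true when both operands have the same truth value.
Substitute: w=True, a=False.
True <=> False evaluates to False.

False


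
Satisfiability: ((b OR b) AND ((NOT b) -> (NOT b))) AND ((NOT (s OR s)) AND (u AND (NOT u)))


Check all 8 assignments over {b, s, u}:
b | s | u | φ
-------------
F | F | F | F
T | F | F | F
F | T | F | F
T | T | F | F
F | F | T | F
T | F | T | F
F | T | T | F
T | T | T | F
No assignment makes the formula true.

Unsatisfiable.


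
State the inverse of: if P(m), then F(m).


The inverse of (P → Q) is (¬P → ¬Q). It is equivalent to the converse, not to the original.
Here P = 'P(m)' and Q = 'F(m)'.

If not (P(m)), then not (F(m)).


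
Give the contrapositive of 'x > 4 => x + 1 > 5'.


The contrapositive of (P → Q) is (¬Q → ¬P); it is logically equivalent to the original.
Here P = 'x > 4' and Q = 'x + 1 > 5'.

If not (x + 1 > 5), then not (x > 4).


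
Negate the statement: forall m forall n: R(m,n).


Negation flips each quantifier (∀↔∃) and negates the inner predicate.
¬(forall m forall n: φ) = exists m exists n: ¬φ.

exists m exists n: ~(R(m,n))


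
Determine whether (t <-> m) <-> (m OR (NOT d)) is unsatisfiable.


Truth table over {d, m, t}:
d | m | t | φ
-------------
F | F | F | T
T | F | F | F
F | T | F | F
T | T | F | F
F | F | T | F
T | F | T | T
F | T | T | T
T | T | T | T
Satisfying assignment at row 1: d=F, m=F, t=F gives T.

No, it is not a contradiction.


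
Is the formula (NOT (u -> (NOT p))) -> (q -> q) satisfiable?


Search for a satisfying assignment over {p, q, u}.
Try p=F, q=F, u=F: the formula evaluates to T.
A satisfying assignment exists.

Satisfiable.


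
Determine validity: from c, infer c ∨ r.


This matches the form of disjunction introduction: the conclusion follows in every model of the premises.

Valid.


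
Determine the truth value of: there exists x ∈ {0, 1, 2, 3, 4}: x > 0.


Evaluate the predicate on each element: 0:F, 1:T, 2:T, 3:T, 4:T.
Witness x = 1 satisfies the predicate.

T


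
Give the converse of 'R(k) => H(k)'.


The converse of (P → Q) is (Q → P). It is not in general equivalent to the original.
Here P = 'R(k)' and Q = 'H(k)'.

If H(k), then R(k).


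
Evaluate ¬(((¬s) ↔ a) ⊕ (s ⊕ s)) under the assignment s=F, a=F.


Substitute s=F, a=F:
¬s = T
(¬s) ↔ a = T ↔ F = F
s ⊕ s = F ⊕ F = F
((¬s) ↔ a) ⊕ (s ⊕ s) = F ⊕ F = F
¬(((¬s) ↔ a) ⊕ (s ⊕ s)) = T

T


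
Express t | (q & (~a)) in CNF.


Step 1: Distribute ∨ over ∧: t ∨ (q ∧ (¬a)) = (t ∨ q) ∧ (t ∨ (¬a)).

(t | q) & (t | (~a))


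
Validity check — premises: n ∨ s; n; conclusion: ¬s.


This is affirming a disjunct (fallacy). There exist truth assignments where the premises are all true but the conclusion is false.

Invalid.


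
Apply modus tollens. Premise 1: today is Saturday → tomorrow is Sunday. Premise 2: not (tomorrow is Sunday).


Modus tollens: from (P → Q) and ¬Q, infer ¬P.
Q = 'tomorrow is Sunday' is denied; since P → Q, P must also fail.

Not (today is Saturday).


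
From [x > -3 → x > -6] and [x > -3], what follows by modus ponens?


Modus ponens: from (P → Q) and P, infer Q.
P = 'x > -3' is asserted, and P → Q holds, so Q follows.

x > -6.


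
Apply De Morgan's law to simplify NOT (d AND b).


De Morgan: the negation of a conjunction is the disjunction of the negations.
Distribute NOT across AND, flipping it to OR, and negate each literal.

(NOT d) OR (NOT b)


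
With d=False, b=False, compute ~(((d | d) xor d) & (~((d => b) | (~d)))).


Substitute d=False, b=False:
d | d = False | False = False
(d | d) xor d = False xor False = False
d => b = False => False = True
~d = True
(d => b) | (~d) = True | True = True
~((d => b) | (~d)) = False
((d | d) xor d) & (~((d => b) | (~d))) = False & False = False
~(((d | d) xor d) & (~((d => b) | (~d)))) = True

True


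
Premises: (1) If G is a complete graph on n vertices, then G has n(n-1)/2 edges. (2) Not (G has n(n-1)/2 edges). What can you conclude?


Modus tollens: from (P → Q) and ¬Q, infer ¬P.
Q = 'G has n(n-1)/2 edges' is denied; since P → Q, P must also fail.

Not (G is a complete graph on n vertices).


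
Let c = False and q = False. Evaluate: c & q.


Conjunction is true only when both operands are true.
Substitute: c=False, q=False.
False & False evaluates to False.

False


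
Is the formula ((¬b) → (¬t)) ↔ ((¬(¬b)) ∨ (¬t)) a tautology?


Build the truth table over {b, t}:
b | t | φ
---------
F | F | T
T | F | T
F | T | T
T | T | T
Every row evaluates to true.

Yes, it is a tautology.


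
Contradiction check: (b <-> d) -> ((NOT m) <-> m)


Truth table over {b, d, m}:
b | d | m | φ
-------------
F | F | F | F
T | F | F | T
F | T | F | T
T | T | F | F
F | F | T | F
T | F | T | T
F | T | T | T
T | T | T | F
Satisfying assignment at row 2: b=T, d=F, m=F gives T.

No, it is not a contradiction.


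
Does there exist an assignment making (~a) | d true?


Search for a satisfying assignment over {a, d}.
Try a=False, d=False: the formula evaluates to True.
A satisfying assignment exists.

Satisfiable.


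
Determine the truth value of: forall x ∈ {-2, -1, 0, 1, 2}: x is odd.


Evaluate the predicate on each element: -2:False, -1:True, 0:False, 1:True, 2:False.
Counterexample x = -2 fails the predicate.

False


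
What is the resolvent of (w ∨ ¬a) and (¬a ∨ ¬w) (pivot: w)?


The clauses contain complementary literals w and ¬w.
Resolution eliminates this pair and disjoins the remaining literals (merging duplicates).

¬a


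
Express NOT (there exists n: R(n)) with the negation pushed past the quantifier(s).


¬(for all x: φ) = there exists x: ¬φ, and ¬(there exists x: φ) = for all x: ¬φ.
Apply to the existential statement.

for all n: NOT(R(n))


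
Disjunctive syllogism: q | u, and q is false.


Disjunctive syllogism: from (P ∨ Q) and ¬P, infer Q.
One disjunct, 'q', is ruled out; the other must hold.

u


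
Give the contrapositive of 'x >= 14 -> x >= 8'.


The contrapositive of (P → Q) is (¬Q → ¬P); it is logically equivalent to the original.
Here P = 'x >= 14' and Q = 'x >= 8'.

If not (x >= 8), then not (x >= 14).


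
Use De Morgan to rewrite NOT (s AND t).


De Morgan: the negation of a conjunction is the disjunction of the negations.
Distribute NOT across AND, flipping it to OR, and negate each literal.

(NOT s) OR (NOT t)


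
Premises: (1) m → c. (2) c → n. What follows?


Hypothetical syllogism: from (P → Q) and (Q → R), infer (P → R).
Chain the two implications through the shared middle term 'c'.

m → n


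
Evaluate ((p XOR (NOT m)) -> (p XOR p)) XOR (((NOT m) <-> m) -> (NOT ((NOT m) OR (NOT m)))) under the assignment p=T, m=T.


Substitute p=T, m=T:
… (earlier sub-steps elided)
p XOR p = T XOR T = F
(p XOR (NOT m)) -> (p XOR p) = T -> F = F
NOT m = F
(NOT m) <-> m = F <-> T = F
NOT m = F
NOT m = F
(NOT m) OR (NOT m) = F OR F = F
NOT ((NOT m) OR (NOT m)) = T
((NOT m) <-> m) -> (NOT ((NOT m) OR (NOT m))) = F -> T = T
((p XOR (NOT m)) -> (p XOR p)) XOR (((NOT m) <-> m) -> (NOT ((NOT m) OR (NOT m)))) = F XOR T = T

T


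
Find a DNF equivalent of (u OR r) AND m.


Step 1: Distribute ∧ over ∨: (u ∨ r) ∧ m = (u ∧ m) ∨ (r ∧ m).

(u AND m) OR (r AND m)


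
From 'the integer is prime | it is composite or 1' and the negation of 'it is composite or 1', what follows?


Disjunctive syllogism: from (P ∨ Q) and ¬P, infer Q.
One disjunct, 'it is composite or 1', is ruled out; the other must hold.

the integer is prime


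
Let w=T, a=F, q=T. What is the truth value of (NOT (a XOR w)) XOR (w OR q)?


Substitute w=T, a=F, q=T:
a XOR w = F XOR T = T
NOT (a XOR w) = F
w OR q = T OR T = T
(NOT (a XOR w)) XOR (w OR q) = F XOR T = T

T


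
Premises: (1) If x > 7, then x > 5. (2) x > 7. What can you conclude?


Modus ponens: from (P → Q) and P, infer Q.
P = 'x > 7' is asserted, and P → Q holds, so Q follows.

x > 5.


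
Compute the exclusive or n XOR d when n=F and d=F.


Exclusive or is true when exactly one operand is true.
Substitute: n=F, d=F.
F XOR F evaluates to F.

F


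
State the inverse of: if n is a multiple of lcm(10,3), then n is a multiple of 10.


The inverse of (P → Q) is (¬P → ¬Q). It is equivalent to the converse, not to the original.
Here P = 'n is a multiple of lcm(10,3)' and Q = 'n is a multiple of 10'.

If not (n is a multiple of lcm(10,3)), then not (n is a multiple of 10).


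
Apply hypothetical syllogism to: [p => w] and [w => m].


Hypothetical syllogism: from (P → Q) and (Q → R), infer (P → R).
Chain the two implications through the shared middle term 'w'.

p => m


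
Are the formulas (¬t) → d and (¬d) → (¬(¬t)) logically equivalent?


Compare truth tables:
d | t | φ | ψ
-------------
F | F | F | F
T | F | T | T
F | T | T | T
T | T | T | T
The columns φ and ψ agree on every row.

Yes, they are logically equivalent.


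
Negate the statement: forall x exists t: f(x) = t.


Negation flips each quantifier (∀↔∃) and negates the inner predicate.
¬(forall x exists t: φ) = exists x forall t: ¬φ.

exists x forall t: ~(f(x) = t)


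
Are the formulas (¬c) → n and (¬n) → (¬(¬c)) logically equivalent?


Compare truth tables:
c | n | φ | ψ
-------------
F | F | F | F
T | F | T | T
F | T | T | T
T | T | T | T
The columns φ and ψ agree on every row.

Yes, they are logically equivalent.


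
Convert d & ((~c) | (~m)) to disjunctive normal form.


Step 1: Distribute ∧ over ∨: d ∧ ((¬c) ∨ (¬m)) = (d ∧ (¬c)) ∨ (d ∧ (¬m)).

(d & (~c)) | (d & (~m))


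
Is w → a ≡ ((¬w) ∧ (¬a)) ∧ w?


Compare truth tables:
a | w | φ | ψ
-------------
F | F | T | F
T | F | T | F
F | T | F | F
T | T | T | F
They differ at row 1 (a=F, w=F): φ=T but ψ=F.

No, they are not logically equivalent.


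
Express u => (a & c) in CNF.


Step 1: Rewrite u → (a ∧ c) as ¬u ∨ (a ∧ c).
Step 2: Distribute ∨ over ∧.

((~u) | a) & ((~u) | c)


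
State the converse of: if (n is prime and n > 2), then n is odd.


The converse of (P → Q) is (Q → P). It is not in general equivalent to the original.
Here P = '(n is prime and n > 2)' and Q = 'n is odd'.

If n is odd, then (n is prime and n > 2).


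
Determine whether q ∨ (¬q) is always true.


Build the truth table over {q}:
q | φ
-----
F | T
T | T
Every row evaluates to true.

Yes, it is a tautology.


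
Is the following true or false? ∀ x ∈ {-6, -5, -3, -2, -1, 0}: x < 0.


Evaluate the predicate on each element: -6:T, -5:T, -3:T, -2:T, -1:T, 0:F.
Counterexample x = 0 fails the predicate.

F


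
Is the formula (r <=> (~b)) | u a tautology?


Build the truth table over {b, r, u}:
b | r | u | φ
-------------
False | False | False | False
True | False | False | True
False | True | False | True
True | True | False | False
False | False | True | True
True | False | True | True
False | True | True | True
True | True | True | True
Counterexample at row 1: with b=False, r=False, u=False, the formula is False.

No, it is not a tautology.


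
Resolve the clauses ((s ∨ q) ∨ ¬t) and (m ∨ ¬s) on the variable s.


The clauses contain complementary literals s and ¬s.
Resolution eliminates this pair and disjoins the remaining literals (merging duplicates).

((¬t ∨ q) ∨ m)


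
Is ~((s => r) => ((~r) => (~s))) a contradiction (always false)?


Truth table over {r, s}:
r | s | φ
---------
False | False | False
True | False | False
False | True | False
True | True | False
Every row is false.

Yes, it is a contradiction.


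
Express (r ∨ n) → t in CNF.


Step 1: Rewrite as ¬(r ∨ n) ∨ t = (¬r ∧ ¬n) ∨ t.
Step 2: Distribute ∨ over ∧.

((¬r) ∨ t) ∧ ((¬n) ∨ t)


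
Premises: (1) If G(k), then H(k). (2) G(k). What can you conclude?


Modus ponens: from (P → Q) and P, infer Q.
P = 'G(k)' is asserted, and P → Q holds, so Q follows.

H(k).


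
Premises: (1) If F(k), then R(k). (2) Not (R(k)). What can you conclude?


Modus tollens: from (P → Q) and ¬Q, infer ¬P.
Q = 'R(k)' is denied; since P → Q, P must also fail.

Not (F(k)).


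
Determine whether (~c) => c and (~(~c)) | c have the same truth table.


Compare truth tables:
c | φ | ψ
---------
False | False | False
True | True | True
The columns φ and ψ agree on every row.

Yes, they are logically equivalent.


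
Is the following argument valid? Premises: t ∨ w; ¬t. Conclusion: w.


This matches the form of disjunctive syllogism: the conclusion follows in every model of the premises.

Valid.


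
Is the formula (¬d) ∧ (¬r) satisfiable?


Search for a satisfying assignment over {d, r}.
Try d=F, r=F: the formula evaluates to T.
A satisfying assignment exists.

Satisfiable.


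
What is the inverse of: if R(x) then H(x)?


The inverse of (P → Q) is (¬P → ¬Q). It is equivalent to the converse, not to the original.
Here P = 'R(x)' and Q = 'H(x)'.

If not (R(x)), then not (H(x)).


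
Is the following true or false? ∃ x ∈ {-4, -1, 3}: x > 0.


Evaluate the predicate on each element: -4:F, -1:F, 3:T.
Witness x = 3 satisfies the predicate.

T


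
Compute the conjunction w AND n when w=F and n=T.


Conjunction is true only when both operands are true.
Substitute: w=F, n=T.
F AND T evaluates to F.

F


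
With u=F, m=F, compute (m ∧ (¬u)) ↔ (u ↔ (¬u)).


Substitute u=F, m=F:
¬u = T
m ∧ (¬u) = F ∧ T = F
¬u = T
u ↔ (¬u) = F ↔ T = F
(m ∧ (¬u)) ↔ (u ↔ (¬u)) = F ↔ F = T

T


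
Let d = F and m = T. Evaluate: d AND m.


Conjunction is true only when both operands are true.
Substitute: d=F, m=T.
F AND T evaluates to F.

F


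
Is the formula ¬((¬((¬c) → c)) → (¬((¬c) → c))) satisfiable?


Check all 2 assignments over {c}:
c | φ
-----
F | F
T | F
No assignment makes the formula true.

Unsatisfiable.


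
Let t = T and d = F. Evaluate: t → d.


Implication is false only when antecedent is true and consequent is false.
Substitute: t=T, d=F.
T → F evaluates to F.

F


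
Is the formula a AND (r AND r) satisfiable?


Search for a satisfying assignment over {a, r}.
Try a=T, r=T: the formula evaluates to T.
A satisfying assignment exists.

Satisfiable.


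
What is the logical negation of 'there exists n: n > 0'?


¬(for all x: φ) = there exists x: ¬φ, and ¬(there exists x: φ) = for all x: ¬φ.
Apply to the existential statement.

for all n: NOT(n > 0)


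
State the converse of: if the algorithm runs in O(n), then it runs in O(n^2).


The converse of (P → Q) is (Q → P). It is not in general equivalent to the original.
Here P = 'the algorithm runs in O(n)' and Q = 'it runs in O(n^2)'.

If it runs in O(n^2), then the algorithm runs in O(n).


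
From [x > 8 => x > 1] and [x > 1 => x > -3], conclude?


Hypothetical syllogism: from (P → Q) and (Q → R), infer (P → R).
Chain the two implications through the shared middle term 'x > 1'.

x > 8 => x > -3


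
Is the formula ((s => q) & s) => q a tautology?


Build the truth table over {q, s}:
q | s | φ
---------
False | False | True
True | False | True
False | True | True
True | True | True
Every row evaluates to true.

Yes, it is a tautology.


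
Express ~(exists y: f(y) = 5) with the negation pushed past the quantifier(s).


¬(forall x: φ) = exists x: ¬φ, and ¬(exists x: φ) = forall x: ¬φ.
Apply to the existential statement.

forall y: ~(f(y) = 5)


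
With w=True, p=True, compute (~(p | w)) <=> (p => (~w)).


Substitute w=True, p=True:
p | w = True | True = True
~(p | w) = False
~w = False
p => (~w) = True => False = False
(~(p | w)) <=> (p => (~w)) = False <=> False = True

True


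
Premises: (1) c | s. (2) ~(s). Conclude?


Disjunctive syllogism: from (P ∨ Q) and ¬P, infer Q.
One disjunct, 's', is ruled out; the other must hold.

c


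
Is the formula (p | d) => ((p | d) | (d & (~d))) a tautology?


Build the truth table over {d, p}:
d | p | φ
---------
False | False | True
True | False | True
False | True | True
True | True | True
Every row evaluates to true.

Yes, it is a tautology.


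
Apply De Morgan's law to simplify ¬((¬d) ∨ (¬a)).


De Morgan: the negation of a disjunction is the conjunction of the negations.
Distribute ¬ across ∨, flipping it to ∧, and negate each literal.

d ∧ a


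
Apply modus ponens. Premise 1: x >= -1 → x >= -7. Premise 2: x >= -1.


Modus ponens: from (P → Q) and P, infer Q.
P = 'x >= -1' is asserted, and P → Q holds, so Q follows.

x >= -7.


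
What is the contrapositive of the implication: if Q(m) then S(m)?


The contrapositive of (P → Q) is (¬Q → ¬P); it is logically equivalent to the original.
Here P = 'Q(m)' and Q = 'S(m)'.

If not (S(m)), then not (Q(m)).


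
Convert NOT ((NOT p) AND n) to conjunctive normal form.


Step 1: Apply De Morgan: ¬((¬p) ∧ n) = ¬(¬p) ∨ ¬n.
Step 2: Eliminate any double negations (¬¬X = X).

p OR (NOT n)


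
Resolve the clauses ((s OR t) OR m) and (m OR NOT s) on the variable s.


The clauses contain complementary literals s and NOTs.
Resolution eliminates this pair and disjoins the remaining literals (merging duplicates).

(m OR t)


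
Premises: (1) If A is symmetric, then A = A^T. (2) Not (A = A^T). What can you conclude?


Modus tollens: from (P → Q) and ¬Q, infer ¬P.
Q = 'A = A^T' is denied; since P → Q, P must also fail.

Not (A is symmetric).


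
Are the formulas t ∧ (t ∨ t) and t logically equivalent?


Compare truth tables:
t | φ | ψ
---------
F | F | F
T | T | T
The columns φ and ψ agree on every row.

Yes, they are logically equivalent.


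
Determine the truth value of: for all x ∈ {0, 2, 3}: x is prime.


Evaluate the predicate on each element: 0:F, 2:T, 3:T.
Counterexample x = 0 fails the predicate.

F


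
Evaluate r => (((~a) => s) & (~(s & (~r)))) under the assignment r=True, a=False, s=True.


Substitute r=True, a=False, s=True:
~a = True
(~a) => s = True => True = True
~r = False
s & (~r) = True & False = False
~(s & (~r)) = True
((~a) => s) & (~(s & (~r))) = True & True = True
r => (((~a) => s) & (~(s & (~r)))) = True => True = True

True


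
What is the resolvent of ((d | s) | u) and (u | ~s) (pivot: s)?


The clauses contain complementary literals s and ~s.
Resolution eliminates this pair and disjoins the remaining literals (merging duplicates).

(d | u)


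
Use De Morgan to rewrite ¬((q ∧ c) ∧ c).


De Morgan: the negation of a conjunction is the disjunction of the negations.
Distribute ¬ across ∧, flipping it to ∨, and negate each literal.

((¬q) ∨ (¬c)) ∨ (¬c)


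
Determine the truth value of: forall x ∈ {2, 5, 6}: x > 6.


Evaluate the predicate on each element: 2:False, 5:False, 6:False.
Counterexample x = 2 fails the predicate.

False


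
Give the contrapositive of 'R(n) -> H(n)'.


The contrapositive of (P → Q) is (¬Q → ¬P); it is logically equivalent to the original.
Here P = 'R(n)' and Q = 'H(n)'.

If not (H(n)), then not (R(n)).


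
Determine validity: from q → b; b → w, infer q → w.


This matches the form of hypothetical syllogism: the conclusion follows in every model of the premises.

Valid.


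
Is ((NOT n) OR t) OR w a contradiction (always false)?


Truth table over {n, t, w}:
n | t | w | φ
-------------
F | F | F | T
T | F | F | F
F | T | F | T
T | T | F | T
F | F | T | T
T | F | T | T
F | T | T | T
T | T | T | T
Satisfying assignment at row 1: n=F, t=F, w=F gives T.

No, it is not a contradiction.


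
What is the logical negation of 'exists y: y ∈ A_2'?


¬(forall x: φ) = exists x: ¬φ, and ¬(exists x: φ) = forall x: ¬φ.
Apply to the existential statement.

forall y: ~(y ∈ A_2)


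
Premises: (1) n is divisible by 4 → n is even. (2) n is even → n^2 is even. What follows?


Hypothetical syllogism: from (P → Q) and (Q → R), infer (P → R).
Chain the two implications through the shared middle term 'n is even'.

n is divisible by 4 → n^2 is even


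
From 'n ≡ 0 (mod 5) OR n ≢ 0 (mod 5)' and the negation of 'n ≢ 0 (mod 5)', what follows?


Disjunctive syllogism: from (P ∨ Q) and ¬P, infer Q.
One disjunct, 'n ≢ 0 (mod 5)', is ruled out; the other must hold.

n ≡ 0 (mod 5)


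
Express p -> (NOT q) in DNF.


Step 1: Rewrite p → (¬q) as ¬p ∨ (¬q).

(NOT p) OR (NOT q)


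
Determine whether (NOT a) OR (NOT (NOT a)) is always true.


Build the truth table over {a}:
a | φ
-----
F | T
T | T
Every row evaluates to true.

Yes, it is a tautology.


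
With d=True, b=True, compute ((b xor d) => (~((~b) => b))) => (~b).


Substitute d=True, b=True:
b xor d = True xor True = False
~b = False
(~b) => b = False => True = True
~((~b) => b) = False
(b xor d) => (~((~b) => b)) = False => False = True
~b = False
((b xor d) => (~((~b) => b))) => (~b) = True => False = False

False


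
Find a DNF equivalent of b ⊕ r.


Step 1: b ⊕ r is true exactly when they disagree: (b ∧ ¬r) ∨ (¬b ∧ r).

(b ∧ (¬r)) ∨ ((¬b) ∧ r)


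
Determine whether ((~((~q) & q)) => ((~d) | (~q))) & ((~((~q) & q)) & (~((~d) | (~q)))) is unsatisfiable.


Truth table over {d, q}:
d | q | φ
---------
False | False | False
True | False | False
False | True | False
True | True | False
Every row is false.

Yes, it is a contradiction.


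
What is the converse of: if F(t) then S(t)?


The converse of (P → Q) is (Q → P). It is not in general equivalent to the original.
Here P = 'F(t)' and Q = 'S(t)'.

If S(t), then F(t).


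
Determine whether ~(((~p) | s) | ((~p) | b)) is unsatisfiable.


Truth table over {b, p, s}:
b | p | s | φ
-------------
False | False | False | False
True | False | False | False
False | True | False | True
True | True | False | False
False | False | True | False
True | False | True | False
False | True | True | False
True | True | True | False
Satisfying assignment at row 3: b=False, p=True, s=False gives True.

No, it is not a contradiction.


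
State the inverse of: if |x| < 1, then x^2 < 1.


The inverse of (P → Q) is (¬P → ¬Q). It is equivalent to the converse, not to the original.
Here P = '|x| < 1' and Q = 'x^2 < 1'.

If not (|x| < 1), then not (x^2 < 1).


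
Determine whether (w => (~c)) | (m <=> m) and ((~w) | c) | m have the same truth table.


Compare truth tables:
c | m | w | φ | ψ
-----------------
False | False | False | True | True
True | False | False | True | True
False | True | False | True | True
True | True | False | True | True
False | False | True | True | False
True | False | True | True | True
False | True | True | True | True
True | True | True | True | True
They differ at row 5 (c=False, m=False, w=True): φ=True but ψ=False.

No, they are not logically equivalent.


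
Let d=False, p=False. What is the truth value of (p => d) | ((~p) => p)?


Substitute d=False, p=False:
p => d = False => False = True
~p = True
(~p) => p = True => False = False
(p => d) | ((~p) => p) = True | False = True

True


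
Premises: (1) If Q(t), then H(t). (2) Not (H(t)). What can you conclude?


Modus tollens: from (P → Q) and ¬Q, infer ¬P.
Q = 'H(t)' is denied; since P → Q, P must also fail.

Not (Q(t)).


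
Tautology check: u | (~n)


Build the truth table over {n, u}:
n | u | φ
---------
False | False | True
True | False | False
False | True | True
True | True | True
Counterexample at row 2: with n=True, u=False, the formula is False.

No, it is not a tautology.


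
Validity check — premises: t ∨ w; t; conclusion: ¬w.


This is affirming a disjunct (fallacy). There exist truth assignments where the premises are all true but the conclusion is false.

Invalid.


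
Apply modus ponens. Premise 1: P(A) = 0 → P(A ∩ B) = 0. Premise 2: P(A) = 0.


Modus ponens: from (P → Q) and P, infer Q.
P = 'P(A) = 0' is asserted, and P → Q holds, so Q follows.

P(A ∩ B) = 0.


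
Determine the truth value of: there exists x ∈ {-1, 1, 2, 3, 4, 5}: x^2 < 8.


Evaluate the predicate on each element: -1:T, 1:T, 2:T, 3:F, 4:F, 5:F.
Witness x = -1 satisfies the predicate.

T


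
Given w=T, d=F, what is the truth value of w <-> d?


Biconditional is true when both operands have the same truth value.
Substitute: w=T, d=F.
T <-> F evaluates to F.

F


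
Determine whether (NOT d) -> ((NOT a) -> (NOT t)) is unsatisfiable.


Truth table over {a, d, t}:
a | d | t | φ
-------------
F | F | F | T
T | F | F | T
F | T | F | T
T | T | F | T
F | F | T | F
T | F | T | T
F | T | T | T
T | T | T | T
Satisfying assignment at row 1: a=F, d=F, t=F gives T.

No, it is not a contradiction.


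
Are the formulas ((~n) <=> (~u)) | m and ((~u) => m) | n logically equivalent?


Compare truth tables:
m | n | u | φ | ψ
-----------------
False | False | False | True | False
True | False | False | True | True
False | True | False | False | True
True | True | False | True | True
False | False | True | False | True
True | False | True | True | True
False | True | True | True | True
True | True | True | True | True
They differ at row 1 (m=False, n=False, u=False): φ=True but ψ=False.

No, they are not logically equivalent.


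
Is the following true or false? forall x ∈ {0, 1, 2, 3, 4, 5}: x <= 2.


Evaluate the predicate on each element: 0:True, 1:True, 2:True, 3:False, 4:False, 5:False.
Counterexample x = 3 fails the predicate.

False


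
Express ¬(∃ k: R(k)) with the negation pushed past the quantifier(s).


¬(∀ x: φ) = ∃ x: ¬φ, and ¬(∃ x: φ) = ∀ x: ¬φ.
Apply to the existential statement.

∀ k: ¬(R(k))


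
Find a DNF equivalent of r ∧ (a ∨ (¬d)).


Step 1: Distribute ∧ over ∨: r ∧ (a ∨ (¬d)) = (r ∧ a) ∨ (r ∧ (¬d)).

(r ∧ a) ∨ (r ∧ (¬d))


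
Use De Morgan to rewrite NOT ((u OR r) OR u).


De Morgan: the negation of a disjunction is the conjunction of the negations.
Distribute NOT across OR, flipping it to AND, and negate each literal.

((NOT u) AND (NOT r)) AND (NOT u)


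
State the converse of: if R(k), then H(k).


The converse of (P → Q) is (Q → P). It is not in general equivalent to the original.
Here P = 'R(k)' and Q = 'H(k)'.

If H(k), then R(k).


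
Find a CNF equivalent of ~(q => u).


Step 1: Rewrite q → u as ¬q ∨ u.
Step 2: Negate: ¬(¬q ∨ u) = q ∧ ¬u (De Morgan + double negation).

q & (~u)


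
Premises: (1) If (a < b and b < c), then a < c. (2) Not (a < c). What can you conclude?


Modus tollens: from (P → Q) and ¬Q, infer ¬P.
Q = 'a < c' is denied; since P → Q, P must also fail.

Not ((a < b and b < c)).


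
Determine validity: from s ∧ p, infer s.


This matches the form of conjunction elimination: the conclusion follows in every model of the premises.

Valid.
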